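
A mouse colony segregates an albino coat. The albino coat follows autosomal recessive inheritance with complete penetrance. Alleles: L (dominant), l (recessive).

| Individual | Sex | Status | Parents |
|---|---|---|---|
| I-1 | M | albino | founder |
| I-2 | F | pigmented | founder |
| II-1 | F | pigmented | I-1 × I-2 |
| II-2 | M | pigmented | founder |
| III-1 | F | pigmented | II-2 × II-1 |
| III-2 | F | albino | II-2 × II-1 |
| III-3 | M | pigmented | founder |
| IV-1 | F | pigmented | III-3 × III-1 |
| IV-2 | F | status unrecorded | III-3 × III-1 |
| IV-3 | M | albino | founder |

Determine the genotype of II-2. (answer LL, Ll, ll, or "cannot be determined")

From phenotype alone, II-2 is LL or Ll.
II-2 is pigmented so carries L and passed l to III-2 (ll), so II-2 is Ll.

Ll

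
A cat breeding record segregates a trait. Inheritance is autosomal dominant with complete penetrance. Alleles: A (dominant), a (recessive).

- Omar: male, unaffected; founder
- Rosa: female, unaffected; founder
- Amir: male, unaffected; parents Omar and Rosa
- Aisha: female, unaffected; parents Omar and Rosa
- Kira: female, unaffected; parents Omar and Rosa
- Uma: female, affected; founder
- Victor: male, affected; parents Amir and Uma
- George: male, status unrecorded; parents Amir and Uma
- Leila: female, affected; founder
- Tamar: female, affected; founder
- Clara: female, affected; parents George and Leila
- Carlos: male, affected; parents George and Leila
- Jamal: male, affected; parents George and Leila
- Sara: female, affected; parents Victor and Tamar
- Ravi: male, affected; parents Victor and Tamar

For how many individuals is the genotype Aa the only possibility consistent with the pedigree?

1

Obligate heterozygotes: Victor is affected so carries A and received a from Amir (aa), so Victor is Aa.
Every other individual is either homozygous by phenotype or has at least one consistent homozygous assignment, so the count is 1.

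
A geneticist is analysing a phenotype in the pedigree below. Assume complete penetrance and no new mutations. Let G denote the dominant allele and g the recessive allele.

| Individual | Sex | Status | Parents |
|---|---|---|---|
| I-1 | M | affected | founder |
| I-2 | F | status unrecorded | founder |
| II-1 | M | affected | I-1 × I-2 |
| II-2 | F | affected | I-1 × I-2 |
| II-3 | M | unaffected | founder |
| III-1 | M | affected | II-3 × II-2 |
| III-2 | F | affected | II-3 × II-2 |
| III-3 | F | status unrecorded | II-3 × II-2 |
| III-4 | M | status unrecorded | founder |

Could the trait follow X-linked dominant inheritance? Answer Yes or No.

Yes

A consistent assignment under X-linked dominant exists: I-1 X^G Y, I-2 X^G X^G, II-1 X^G Y, II-2 X^G X^G, II-3 X^g Y, III-1 X^G Y, III-2 X^G X^g, III-3 X^G X^g, III-4 X^G Y.
In this assignment every recorded phenotype matches its genotype and every non-founder's genotype is obtainable from its parents' genotypes, so the pedigree is consistent.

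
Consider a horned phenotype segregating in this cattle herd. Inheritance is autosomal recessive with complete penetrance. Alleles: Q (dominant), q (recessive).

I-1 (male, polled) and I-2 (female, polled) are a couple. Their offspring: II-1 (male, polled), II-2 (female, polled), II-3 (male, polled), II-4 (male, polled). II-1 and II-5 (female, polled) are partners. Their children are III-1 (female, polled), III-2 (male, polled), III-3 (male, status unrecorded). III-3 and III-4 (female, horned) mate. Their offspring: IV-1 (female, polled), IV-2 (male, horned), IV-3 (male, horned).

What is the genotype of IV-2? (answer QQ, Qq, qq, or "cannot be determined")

qq

IV-2 is horned, so IV-2 is qq.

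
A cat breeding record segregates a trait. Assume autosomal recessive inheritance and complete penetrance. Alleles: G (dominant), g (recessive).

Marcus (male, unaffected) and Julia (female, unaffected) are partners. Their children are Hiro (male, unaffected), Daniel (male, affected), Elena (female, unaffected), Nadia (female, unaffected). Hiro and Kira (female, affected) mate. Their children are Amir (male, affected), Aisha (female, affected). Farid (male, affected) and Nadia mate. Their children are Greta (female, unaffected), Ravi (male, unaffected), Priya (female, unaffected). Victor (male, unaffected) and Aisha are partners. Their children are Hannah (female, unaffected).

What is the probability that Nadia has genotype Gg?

Marcus is unaffected so carries G and passed g to Daniel (gg), so Marcus is Gg.
Julia is unaffected so carries G and passed g to Daniel (gg), so Julia is Gg.
Their cross gives offspring ratios 1/4 GG : 1/2 Gg : 1/4 gg. Conditioning on Nadia being unaffected, P(Gg) = 1/2 / 3/4 = 2/3 before taking Nadia's own offspring into account.
Farid is affected, so Farid is gg.
Now use Nadia's offspring. Probability of each recorded status — unaffected daughter Greta: 1/2 if Nadia is Gg, 1 if GG; unaffected son Ravi: 1/2 if Nadia is Gg, 1 if GG; unaffected daughter Priya: 1/2 if Nadia is Gg, 1 if GG.
Bayes: P(Gg) = 2/3·1/8 / (2/3·1/8 + 1/3·1) = 1/5.

1/5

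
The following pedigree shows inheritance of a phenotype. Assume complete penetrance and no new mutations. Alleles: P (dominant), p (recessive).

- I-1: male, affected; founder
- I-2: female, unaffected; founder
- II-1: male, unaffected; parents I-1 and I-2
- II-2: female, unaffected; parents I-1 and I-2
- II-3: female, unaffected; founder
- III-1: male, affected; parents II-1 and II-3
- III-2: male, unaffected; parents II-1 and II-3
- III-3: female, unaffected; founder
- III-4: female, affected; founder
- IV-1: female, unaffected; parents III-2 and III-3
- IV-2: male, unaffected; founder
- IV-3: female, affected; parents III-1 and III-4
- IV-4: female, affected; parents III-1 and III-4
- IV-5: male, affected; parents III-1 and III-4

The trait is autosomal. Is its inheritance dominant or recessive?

recessive

II-1 and II-3 are both unaffected yet have an affected child III-1. Under dominance, an affected child requires at least one affected parent, so the trait cannot be dominant.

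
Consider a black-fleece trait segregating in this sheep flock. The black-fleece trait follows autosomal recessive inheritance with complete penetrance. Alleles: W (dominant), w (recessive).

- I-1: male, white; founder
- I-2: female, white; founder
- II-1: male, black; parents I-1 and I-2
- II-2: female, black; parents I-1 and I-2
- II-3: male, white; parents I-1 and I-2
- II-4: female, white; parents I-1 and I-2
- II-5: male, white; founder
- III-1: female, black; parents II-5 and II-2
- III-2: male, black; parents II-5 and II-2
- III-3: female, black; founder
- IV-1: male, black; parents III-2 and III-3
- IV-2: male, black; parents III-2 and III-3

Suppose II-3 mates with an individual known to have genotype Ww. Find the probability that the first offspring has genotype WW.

I-1 is white so carries W and passed w to II-1 (ww), so I-1 is Ww.
I-2 is white so carries W and passed w to II-1 (ww), so I-2 is Ww.
II-3 is a white offspring of I-1 (Ww) × I-2 (Ww), whose cross gives 1/4 WW : 1/2 Ww : 1/4 ww; conditioning on being white, II-3 is WW with probability 1/3, Ww with probability 2/3.
Summing over parental genotype combinations, P(offspring has genotype WW) = 1/3·1/2 + 2/3·1/4 = 1/3.

1/3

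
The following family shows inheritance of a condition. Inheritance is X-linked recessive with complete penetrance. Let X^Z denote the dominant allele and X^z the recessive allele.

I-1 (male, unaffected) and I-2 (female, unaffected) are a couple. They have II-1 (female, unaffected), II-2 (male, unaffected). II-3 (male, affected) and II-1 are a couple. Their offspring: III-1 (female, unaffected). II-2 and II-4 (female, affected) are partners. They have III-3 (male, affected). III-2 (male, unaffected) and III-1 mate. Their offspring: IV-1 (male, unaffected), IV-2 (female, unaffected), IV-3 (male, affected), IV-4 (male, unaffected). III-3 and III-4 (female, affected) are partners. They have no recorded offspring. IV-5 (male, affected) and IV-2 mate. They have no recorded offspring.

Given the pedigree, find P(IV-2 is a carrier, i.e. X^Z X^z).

III-2 is unaffected, so III-2 is X^Z Y.
III-1 is unaffected so carries Z and received z from II-3 (X^z Y), so III-1 is X^Z X^z.
Their cross gives offspring ratios 1/2 X^Z X^Z : 1/2 X^Z X^z. Conditioning on IV-2 being unaffected, P(X^Z X^z) = 1/2 / 1 = 1/2.

1/2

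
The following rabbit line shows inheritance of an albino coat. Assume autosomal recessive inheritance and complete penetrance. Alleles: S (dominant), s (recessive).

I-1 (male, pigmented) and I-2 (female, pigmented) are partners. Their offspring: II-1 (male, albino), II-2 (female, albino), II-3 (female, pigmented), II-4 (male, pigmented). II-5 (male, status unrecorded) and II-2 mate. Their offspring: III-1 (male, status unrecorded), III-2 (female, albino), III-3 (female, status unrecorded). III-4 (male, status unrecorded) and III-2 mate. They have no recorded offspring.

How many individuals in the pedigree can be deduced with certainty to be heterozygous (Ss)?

Obligate heterozygotes: I-1 is pigmented so carries S and passed s to II-1 (ss), so I-1 is Ss; I-2 is pigmented so carries S and passed s to II-1 (ss), so I-2 is Ss.
Every other individual is either homozygous by phenotype or has at least one consistent homozygous assignment, so the count is 2.

2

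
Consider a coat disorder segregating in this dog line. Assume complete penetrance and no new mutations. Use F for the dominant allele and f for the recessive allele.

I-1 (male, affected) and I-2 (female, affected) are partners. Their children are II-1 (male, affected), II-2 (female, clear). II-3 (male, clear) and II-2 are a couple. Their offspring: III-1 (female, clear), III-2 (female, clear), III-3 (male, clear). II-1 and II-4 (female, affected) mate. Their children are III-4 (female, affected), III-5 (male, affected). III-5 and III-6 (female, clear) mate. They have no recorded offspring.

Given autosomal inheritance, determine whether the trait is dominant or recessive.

I-1 and I-2 are both affected yet have a clear child II-2. Under a recessive model two affected parents are homozygous and every child would be affected, so the trait cannot be recessive.

dominant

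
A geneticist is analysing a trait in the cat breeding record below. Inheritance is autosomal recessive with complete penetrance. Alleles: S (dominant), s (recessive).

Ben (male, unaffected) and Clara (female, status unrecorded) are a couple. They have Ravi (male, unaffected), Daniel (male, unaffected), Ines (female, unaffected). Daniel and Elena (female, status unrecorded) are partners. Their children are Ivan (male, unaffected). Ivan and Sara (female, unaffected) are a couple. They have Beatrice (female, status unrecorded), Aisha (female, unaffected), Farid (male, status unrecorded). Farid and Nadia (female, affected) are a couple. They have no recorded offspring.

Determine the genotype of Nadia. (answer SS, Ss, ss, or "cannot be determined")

Nadia is affected, so Nadia is ss.

ss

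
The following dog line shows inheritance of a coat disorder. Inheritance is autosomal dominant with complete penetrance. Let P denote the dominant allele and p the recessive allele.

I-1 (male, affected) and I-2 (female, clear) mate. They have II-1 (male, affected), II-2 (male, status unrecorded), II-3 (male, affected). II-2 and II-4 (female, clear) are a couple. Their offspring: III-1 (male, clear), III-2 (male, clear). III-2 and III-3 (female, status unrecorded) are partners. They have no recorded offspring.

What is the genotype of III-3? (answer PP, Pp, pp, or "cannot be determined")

III-3's phenotype is unrecorded, and no parent or child forces a single allele at both positions; consistent genotype assignments exist with III-3 as PP or Pp or pp.

cannot be determined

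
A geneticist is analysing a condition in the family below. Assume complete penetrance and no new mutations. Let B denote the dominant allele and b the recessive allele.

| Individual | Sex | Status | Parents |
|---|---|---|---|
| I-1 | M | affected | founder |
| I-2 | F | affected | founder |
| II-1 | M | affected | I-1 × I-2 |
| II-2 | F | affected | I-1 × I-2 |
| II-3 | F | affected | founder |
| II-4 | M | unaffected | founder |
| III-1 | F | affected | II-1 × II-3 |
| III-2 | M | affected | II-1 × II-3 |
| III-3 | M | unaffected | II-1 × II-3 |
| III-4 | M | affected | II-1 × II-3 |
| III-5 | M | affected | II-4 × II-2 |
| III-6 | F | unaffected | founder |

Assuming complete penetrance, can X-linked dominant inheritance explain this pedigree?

Yes

A consistent assignment under X-linked dominant exists: I-1 X^B Y, I-2 X^B X^B, II-1 X^B Y, II-2 X^B X^B, II-3 X^B X^b, II-4 X^b Y, III-1 X^B X^B, III-2 X^B Y, III-3 X^b Y, III-4 X^B Y, III-5 X^B Y, III-6 X^b X^b.
In this assignment every recorded phenotype matches its genotype and every non-founder's genotype is obtainable from its parents' genotypes, so the pedigree is consistent.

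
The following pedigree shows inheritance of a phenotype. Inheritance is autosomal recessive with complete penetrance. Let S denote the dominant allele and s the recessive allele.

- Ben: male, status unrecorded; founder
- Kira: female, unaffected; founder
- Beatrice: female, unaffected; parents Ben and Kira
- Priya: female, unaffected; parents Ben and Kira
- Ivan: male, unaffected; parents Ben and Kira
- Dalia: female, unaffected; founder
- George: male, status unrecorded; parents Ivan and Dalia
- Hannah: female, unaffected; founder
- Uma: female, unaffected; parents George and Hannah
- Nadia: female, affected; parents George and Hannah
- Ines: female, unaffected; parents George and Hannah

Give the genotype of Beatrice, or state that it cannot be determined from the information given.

Beatrice's phenotype allows SS or Ss, and no parent or child forces a single allele at both positions; consistent genotype assignments exist with Beatrice as SS or Ss.

cannot be determined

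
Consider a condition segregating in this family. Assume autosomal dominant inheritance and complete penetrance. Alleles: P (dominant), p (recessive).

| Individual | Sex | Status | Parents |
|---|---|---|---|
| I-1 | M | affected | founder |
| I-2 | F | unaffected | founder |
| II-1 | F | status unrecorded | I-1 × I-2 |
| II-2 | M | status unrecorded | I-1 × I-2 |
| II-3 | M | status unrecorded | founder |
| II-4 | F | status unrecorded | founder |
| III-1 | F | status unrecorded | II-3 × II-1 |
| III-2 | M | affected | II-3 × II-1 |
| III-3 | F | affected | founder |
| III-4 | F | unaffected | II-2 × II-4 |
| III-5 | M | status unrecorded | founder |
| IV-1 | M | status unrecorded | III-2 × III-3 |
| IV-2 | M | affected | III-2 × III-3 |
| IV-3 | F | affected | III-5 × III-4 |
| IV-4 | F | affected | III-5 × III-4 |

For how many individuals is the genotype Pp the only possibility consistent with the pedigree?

Obligate heterozygotes: IV-3 is affected so carries P and received p from III-4 (pp), so IV-3 is Pp; IV-4 is affected so carries P and received p from III-4 (pp), so IV-4 is Pp.
Every other individual is either homozygous by phenotype or has at least one consistent homozygous assignment, so the count is 2.

2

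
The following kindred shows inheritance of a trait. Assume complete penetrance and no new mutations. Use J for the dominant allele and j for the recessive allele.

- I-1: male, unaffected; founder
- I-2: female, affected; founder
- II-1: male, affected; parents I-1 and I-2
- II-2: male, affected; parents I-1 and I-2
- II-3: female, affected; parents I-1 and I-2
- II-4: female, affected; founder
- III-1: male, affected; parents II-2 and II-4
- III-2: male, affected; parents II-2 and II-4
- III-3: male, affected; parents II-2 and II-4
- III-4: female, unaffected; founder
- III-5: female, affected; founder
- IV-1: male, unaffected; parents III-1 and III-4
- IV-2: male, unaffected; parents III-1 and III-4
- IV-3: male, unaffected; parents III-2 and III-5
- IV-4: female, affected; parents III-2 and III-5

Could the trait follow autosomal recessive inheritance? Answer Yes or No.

Under autosomal recessive, IV-3 (unaffected, male) cannot arise from III-2 (affected) × III-5 (affected).

No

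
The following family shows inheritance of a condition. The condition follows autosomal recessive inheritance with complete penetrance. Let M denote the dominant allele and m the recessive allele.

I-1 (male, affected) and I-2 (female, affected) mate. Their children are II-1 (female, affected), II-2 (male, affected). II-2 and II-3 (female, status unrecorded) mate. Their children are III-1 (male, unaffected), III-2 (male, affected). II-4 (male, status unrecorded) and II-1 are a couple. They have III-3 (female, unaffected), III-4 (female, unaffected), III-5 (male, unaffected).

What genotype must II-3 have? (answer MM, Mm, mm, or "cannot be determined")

Mm

From phenotype alone, II-3 is MM or Mm or mm.
II-3 passed M to III-1 (Mm, whose m came from II-2) and passed m to III-2 (mm), so II-3 is Mm.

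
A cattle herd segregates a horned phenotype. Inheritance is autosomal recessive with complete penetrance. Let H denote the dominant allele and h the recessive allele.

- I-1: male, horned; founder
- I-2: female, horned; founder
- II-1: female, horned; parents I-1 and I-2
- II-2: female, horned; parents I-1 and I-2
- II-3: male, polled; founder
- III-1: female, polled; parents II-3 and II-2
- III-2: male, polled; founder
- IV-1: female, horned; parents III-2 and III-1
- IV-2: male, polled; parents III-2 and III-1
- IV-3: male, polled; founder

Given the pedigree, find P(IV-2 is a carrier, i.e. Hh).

III-2 is polled so carries H and passed h to IV-1 (hh), so III-2 is Hh.
III-1 is polled so carries H and received h from II-2 (hh), so III-1 is Hh.
Their cross gives offspring ratios 1/4 HH : 1/2 Hh : 1/4 hh. Conditioning on IV-2 being polled, P(Hh) = 1/2 / 3/4 = 2/3.

2/3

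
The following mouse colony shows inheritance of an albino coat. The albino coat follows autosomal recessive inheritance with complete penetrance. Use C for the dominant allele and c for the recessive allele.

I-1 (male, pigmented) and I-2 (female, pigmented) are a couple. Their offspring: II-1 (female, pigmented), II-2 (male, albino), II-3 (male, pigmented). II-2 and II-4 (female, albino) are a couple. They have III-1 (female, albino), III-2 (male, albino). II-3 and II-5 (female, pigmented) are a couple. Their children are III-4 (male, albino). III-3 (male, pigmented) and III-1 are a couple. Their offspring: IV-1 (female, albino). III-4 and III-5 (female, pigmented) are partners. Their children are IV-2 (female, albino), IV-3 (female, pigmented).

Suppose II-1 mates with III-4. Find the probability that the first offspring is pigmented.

I-1 is pigmented so carries C and passed c to II-2 (cc), so I-1 is Cc.
I-2 is pigmented so carries C and passed c to II-2 (cc), so I-2 is Cc.
II-1 is a pigmented offspring of I-1 (Cc) × I-2 (Cc), whose cross gives 1/4 CC : 1/2 Cc : 1/4 cc; conditioning on being pigmented, II-1 is CC with probability 1/3, Cc with probability 2/3.
III-4 is albino, so III-4 is cc.
Summing over parental genotype combinations, P(offspring is pigmented) = 1/3·1 + 2/3·1/2 = 2/3.

2/3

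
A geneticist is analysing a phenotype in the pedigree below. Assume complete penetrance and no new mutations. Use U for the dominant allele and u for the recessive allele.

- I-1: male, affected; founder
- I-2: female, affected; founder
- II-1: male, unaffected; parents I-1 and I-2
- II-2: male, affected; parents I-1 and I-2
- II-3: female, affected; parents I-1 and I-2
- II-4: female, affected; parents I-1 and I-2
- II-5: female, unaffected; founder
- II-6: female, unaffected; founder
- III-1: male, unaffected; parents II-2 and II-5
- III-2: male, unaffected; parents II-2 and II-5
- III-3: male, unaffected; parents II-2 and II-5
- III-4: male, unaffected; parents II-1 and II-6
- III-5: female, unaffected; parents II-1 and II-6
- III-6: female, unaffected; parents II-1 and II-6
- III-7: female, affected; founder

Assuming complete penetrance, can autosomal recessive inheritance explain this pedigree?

Under autosomal recessive, II-1 (unaffected, male) cannot arise from I-1 (affected) × I-2 (affected).

No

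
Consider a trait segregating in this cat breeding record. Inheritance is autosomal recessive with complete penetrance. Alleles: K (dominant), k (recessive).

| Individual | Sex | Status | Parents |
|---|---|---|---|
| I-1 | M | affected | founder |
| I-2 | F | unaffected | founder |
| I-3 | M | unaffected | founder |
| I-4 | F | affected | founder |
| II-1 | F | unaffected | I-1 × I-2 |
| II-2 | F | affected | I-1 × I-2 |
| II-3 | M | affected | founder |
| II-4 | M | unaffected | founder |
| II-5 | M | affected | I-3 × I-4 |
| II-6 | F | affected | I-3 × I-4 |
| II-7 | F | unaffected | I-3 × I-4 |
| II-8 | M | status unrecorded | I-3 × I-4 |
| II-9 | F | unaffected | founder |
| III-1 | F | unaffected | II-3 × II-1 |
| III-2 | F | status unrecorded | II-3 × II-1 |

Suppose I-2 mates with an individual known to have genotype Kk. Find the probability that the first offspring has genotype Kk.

1/2

I-2 is unaffected so carries K and passed k to II-2 (kk), so I-2 is Kk.
The cross gives 1/4 KK : 1/2 Kk : 1/4 kk, so P(offspring has genotype Kk) = 1/2.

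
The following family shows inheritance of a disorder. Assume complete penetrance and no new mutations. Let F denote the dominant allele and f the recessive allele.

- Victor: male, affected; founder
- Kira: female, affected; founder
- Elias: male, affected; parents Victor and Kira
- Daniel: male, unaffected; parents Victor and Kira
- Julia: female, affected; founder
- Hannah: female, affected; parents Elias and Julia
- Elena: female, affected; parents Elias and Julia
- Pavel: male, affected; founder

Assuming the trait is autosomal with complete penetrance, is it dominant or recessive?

Victor and Kira are both affected yet have an unaffected child Daniel. Under a recessive model two affected parents are homozygous and every child would be affected, so the trait cannot be recessive.

dominant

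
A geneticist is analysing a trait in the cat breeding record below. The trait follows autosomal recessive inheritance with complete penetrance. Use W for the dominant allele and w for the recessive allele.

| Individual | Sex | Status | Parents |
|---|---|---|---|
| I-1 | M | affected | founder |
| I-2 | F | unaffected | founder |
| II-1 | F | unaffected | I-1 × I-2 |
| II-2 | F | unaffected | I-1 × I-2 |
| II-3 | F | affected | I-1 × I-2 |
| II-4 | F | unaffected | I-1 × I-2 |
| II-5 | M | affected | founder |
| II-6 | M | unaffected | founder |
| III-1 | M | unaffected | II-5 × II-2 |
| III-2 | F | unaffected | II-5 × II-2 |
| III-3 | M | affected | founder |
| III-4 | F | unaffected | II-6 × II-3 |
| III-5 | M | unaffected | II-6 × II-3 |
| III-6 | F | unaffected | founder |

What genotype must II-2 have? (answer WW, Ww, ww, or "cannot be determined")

Ww

From phenotype alone, II-2 is WW or Ww.
II-2 is unaffected so carries W and received w from I-1 (ww), so II-2 is Ww.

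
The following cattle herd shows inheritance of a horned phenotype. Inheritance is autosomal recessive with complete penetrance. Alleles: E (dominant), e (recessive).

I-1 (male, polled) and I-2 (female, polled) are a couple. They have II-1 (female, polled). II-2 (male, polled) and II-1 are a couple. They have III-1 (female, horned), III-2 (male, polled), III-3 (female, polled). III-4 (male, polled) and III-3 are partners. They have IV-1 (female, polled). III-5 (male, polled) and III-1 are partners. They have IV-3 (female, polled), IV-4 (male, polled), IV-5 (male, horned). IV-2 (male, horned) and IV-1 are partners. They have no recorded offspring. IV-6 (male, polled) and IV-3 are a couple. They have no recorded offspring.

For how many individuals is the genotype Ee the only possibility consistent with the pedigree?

Obligate heterozygotes: II-1 is polled so carries E and passed e to III-1 (ee), so II-1 is Ee; II-2 is polled so carries E and passed e to III-1 (ee), so II-2 is Ee; III-5 is polled so carries E and passed e to IV-5 (ee), so III-5 is Ee; IV-3 is polled so carries E and received e from III-1 (ee), so IV-3 is Ee; IV-4 is polled so carries E and received e from III-1 (ee), so IV-4 is Ee.
Every other individual is either homozygous by phenotype or has at least one consistent homozygous assignment, so the count is 5.

5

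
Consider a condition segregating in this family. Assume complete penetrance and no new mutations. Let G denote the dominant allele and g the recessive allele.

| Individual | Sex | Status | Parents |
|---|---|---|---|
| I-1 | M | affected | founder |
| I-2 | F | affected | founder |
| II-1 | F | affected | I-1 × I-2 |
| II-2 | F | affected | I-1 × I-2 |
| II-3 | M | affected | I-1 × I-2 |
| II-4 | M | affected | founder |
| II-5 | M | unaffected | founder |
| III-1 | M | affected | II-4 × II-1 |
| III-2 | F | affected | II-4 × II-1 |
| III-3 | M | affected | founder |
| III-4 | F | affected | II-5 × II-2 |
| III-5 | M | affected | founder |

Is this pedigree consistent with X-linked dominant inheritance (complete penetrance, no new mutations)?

Yes

A consistent assignment under X-linked dominant exists: I-1 X^G Y, I-2 X^G X^G, II-1 X^G X^G, II-2 X^G X^G, II-3 X^G Y, II-4 X^G Y, II-5 X^g Y, III-1 X^G Y, III-2 X^G X^G, III-3 X^G Y, III-4 X^G X^g, III-5 X^G Y.
In this assignment every recorded phenotype matches its genotype and every non-founder's genotype is obtainable from its parents' genotypes, so the pedigree is consistent.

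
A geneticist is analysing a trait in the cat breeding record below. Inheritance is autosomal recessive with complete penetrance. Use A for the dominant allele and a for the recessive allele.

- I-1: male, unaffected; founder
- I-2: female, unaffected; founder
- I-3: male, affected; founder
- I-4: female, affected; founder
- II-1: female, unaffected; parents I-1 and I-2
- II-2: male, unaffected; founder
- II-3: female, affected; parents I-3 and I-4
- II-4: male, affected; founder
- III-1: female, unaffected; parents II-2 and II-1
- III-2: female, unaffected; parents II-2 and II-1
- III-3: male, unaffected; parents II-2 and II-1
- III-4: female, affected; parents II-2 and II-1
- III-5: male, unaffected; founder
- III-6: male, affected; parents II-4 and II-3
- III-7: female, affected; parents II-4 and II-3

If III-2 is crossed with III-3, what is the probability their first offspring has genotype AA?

4/9

II-2 is unaffected so carries A and passed a to III-4 (aa), so II-2 is Aa.
II-1 is unaffected so carries A and passed a to III-4 (aa), so II-1 is Aa.
III-2 is an unaffected offspring of II-2 (Aa) × II-1 (Aa), whose cross gives 1/4 AA : 1/2 Aa : 1/4 aa; conditioning on being unaffected, III-2 is AA with probability 1/3, Aa with probability 2/3.
III-3 is an unaffected offspring of II-2 (Aa) × II-1 (Aa), whose cross gives 1/4 AA : 1/2 Aa : 1/4 aa; conditioning on being unaffected, III-3 is AA with probability 1/3, Aa with probability 2/3.
Summing over parental genotype combinations, P(offspring has genotype AA) = 1/9·1 + 2/9·1/2 + 2/9·1/2 + 4/9·1/4 = 4/9.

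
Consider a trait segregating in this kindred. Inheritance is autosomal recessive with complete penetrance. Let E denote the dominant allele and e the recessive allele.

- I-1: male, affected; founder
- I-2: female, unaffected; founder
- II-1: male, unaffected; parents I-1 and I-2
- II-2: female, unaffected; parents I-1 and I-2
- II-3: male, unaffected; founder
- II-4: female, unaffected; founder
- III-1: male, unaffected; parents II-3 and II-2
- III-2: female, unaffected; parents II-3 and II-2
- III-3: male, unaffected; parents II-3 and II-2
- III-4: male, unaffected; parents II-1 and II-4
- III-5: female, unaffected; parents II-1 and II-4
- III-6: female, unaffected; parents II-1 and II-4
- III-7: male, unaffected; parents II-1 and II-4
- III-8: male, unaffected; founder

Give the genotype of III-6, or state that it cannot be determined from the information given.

III-6's phenotype allows EE or Ee, and no parent or child forces a single allele at both positions; consistent genotype assignments exist with III-6 as EE or Ee.

cannot be determined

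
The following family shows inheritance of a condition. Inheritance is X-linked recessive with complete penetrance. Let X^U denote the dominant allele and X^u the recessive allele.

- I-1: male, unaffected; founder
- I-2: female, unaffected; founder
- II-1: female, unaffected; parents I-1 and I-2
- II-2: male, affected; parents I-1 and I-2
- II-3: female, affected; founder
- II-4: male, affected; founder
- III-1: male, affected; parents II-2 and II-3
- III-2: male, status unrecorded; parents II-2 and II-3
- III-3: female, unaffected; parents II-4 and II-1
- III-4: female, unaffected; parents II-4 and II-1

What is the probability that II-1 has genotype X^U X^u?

I-1 is unaffected, so I-1 is X^U Y.
I-2 is unaffected so carries U and passed u to II-2 (X^u Y), so I-2 is X^U X^u.
Their cross gives offspring ratios 1/2 X^U X^U : 1/2 X^U X^u. Conditioning on II-1 being unaffected, P(X^U X^u) = 1/2 / 1 = 1/2 before taking II-1's own offspring into account.
II-4 is affected, so II-4 is X^u Y.
Now use II-1's offspring. Probability of each recorded status — unaffected daughter III-3: 1/2 if II-1 is X^U X^u, 1 if X^U X^U; unaffected daughter III-4: 1/2 if II-1 is X^U X^u, 1 if X^U X^U.
Bayes: P(X^U X^u) = 1/2·1/4 / (1/2·1/4 + 1/2·1) = 1/5.

1/5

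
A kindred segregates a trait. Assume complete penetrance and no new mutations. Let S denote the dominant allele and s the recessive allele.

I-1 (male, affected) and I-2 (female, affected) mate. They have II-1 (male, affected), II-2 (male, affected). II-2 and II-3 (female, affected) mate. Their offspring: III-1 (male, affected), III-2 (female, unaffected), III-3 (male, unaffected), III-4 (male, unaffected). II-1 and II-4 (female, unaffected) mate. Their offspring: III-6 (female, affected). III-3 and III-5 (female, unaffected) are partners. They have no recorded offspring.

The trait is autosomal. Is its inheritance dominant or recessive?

II-2 and II-3 are both affected yet have an unaffected child III-2. Under a recessive model two affected parents are homozygous and every child would be affected, so the trait cannot be recessive.

dominant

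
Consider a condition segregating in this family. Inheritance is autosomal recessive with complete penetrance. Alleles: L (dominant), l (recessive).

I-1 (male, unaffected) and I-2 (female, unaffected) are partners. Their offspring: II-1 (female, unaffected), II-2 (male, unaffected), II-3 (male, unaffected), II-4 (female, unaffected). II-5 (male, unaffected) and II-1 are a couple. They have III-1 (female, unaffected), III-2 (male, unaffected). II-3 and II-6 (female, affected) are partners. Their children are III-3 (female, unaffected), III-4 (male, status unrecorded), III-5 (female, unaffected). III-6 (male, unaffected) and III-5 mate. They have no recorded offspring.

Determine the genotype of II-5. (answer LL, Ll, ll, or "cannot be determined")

II-5's phenotype allows LL or Ll, and no parent or child forces a single allele at both positions; consistent genotype assignments exist with II-5 as LL or Ll.

cannot be determined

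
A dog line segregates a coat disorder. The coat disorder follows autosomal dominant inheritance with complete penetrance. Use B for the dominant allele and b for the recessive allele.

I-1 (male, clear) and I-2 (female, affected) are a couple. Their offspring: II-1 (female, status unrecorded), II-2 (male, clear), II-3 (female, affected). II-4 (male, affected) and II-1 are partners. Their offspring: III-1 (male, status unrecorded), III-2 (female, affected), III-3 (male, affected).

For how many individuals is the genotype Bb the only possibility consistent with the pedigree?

Obligate heterozygotes: I-2 is affected so carries B and passed b to II-2 (bb), so I-2 is Bb; II-3 is affected so carries B and received b from I-1 (bb), so II-3 is Bb.
Every other individual is either homozygous by phenotype or has at least one consistent homozygous assignment, so the count is 2.

2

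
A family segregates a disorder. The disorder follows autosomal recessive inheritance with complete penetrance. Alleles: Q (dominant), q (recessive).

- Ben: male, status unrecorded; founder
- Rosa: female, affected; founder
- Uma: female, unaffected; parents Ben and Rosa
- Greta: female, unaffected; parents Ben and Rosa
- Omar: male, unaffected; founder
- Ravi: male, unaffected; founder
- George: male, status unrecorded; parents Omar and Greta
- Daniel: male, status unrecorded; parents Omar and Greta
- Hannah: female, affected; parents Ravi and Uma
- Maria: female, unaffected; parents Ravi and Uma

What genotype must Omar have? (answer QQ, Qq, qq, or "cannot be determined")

Omar's phenotype allows QQ or Qq, and no parent or child forces a single allele at both positions; consistent genotype assignments exist with Omar as QQ or Qq.

cannot be determined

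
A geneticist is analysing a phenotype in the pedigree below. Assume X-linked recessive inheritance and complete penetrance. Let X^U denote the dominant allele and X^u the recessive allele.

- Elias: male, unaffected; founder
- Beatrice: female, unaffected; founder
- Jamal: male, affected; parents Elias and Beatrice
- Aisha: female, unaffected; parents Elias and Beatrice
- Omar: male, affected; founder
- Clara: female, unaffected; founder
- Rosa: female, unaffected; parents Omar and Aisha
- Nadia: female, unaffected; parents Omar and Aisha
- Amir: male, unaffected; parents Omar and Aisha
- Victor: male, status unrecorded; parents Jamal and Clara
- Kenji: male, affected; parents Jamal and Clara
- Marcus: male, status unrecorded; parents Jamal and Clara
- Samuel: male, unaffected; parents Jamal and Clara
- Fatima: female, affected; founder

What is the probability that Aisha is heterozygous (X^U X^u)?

Elias is unaffected, so Elias is X^U Y.
Beatrice is unaffected so carries U and passed u to Jamal (X^u Y), so Beatrice is X^U X^u.
Their cross gives offspring ratios 1/2 X^U X^U : 1/2 X^U X^u. Conditioning on Aisha being unaffected, P(X^U X^u) = 1/2 / 1 = 1/2 before taking Aisha's own offspring into account.
Omar is affected, so Omar is X^u Y.
Now use Aisha's offspring. Probability of each recorded status — unaffected daughter Rosa: 1/2 if Aisha is X^U X^u, 1 if X^U X^U; unaffected daughter Nadia: 1/2 if Aisha is X^U X^u, 1 if X^U X^U; unaffected son Amir: 1/2 if Aisha is X^U X^u, 1 if X^U X^U.
Bayes: P(X^U X^u) = 1/2·1/8 / (1/2·1/8 + 1/2·1) = 1/9.

1/9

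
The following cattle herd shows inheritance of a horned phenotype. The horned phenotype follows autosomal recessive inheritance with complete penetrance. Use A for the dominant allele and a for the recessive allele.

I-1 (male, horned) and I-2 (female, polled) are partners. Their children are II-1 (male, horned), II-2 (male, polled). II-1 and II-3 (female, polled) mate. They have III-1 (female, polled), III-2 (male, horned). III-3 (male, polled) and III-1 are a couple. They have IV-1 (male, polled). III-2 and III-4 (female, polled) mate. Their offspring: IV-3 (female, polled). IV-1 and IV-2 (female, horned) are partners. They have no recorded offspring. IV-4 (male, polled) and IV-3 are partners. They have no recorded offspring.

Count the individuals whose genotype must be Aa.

Obligate heterozygotes: I-2 is polled so carries A and passed a to II-1 (aa), so I-2 is Aa; II-2 is polled so carries A and received a from I-1 (aa), so II-2 is Aa; II-3 is polled so carries A and passed a to III-2 (aa), so II-3 is Aa; III-1 is polled so carries A and received a from II-1 (aa), so III-1 is Aa; IV-3 is polled so carries A and received a from III-2 (aa), so IV-3 is Aa.
Every other individual is either homozygous by phenotype or has at least one consistent homozygous assignment, so the count is 5.

5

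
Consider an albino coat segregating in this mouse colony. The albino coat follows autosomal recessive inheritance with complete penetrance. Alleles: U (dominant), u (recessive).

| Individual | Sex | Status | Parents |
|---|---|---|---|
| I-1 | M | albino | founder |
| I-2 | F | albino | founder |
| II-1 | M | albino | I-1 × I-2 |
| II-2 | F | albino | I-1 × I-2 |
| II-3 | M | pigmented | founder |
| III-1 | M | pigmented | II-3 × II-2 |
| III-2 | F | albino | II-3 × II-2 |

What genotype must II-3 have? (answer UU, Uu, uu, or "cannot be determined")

From phenotype alone, II-3 is UU or Uu.
II-3 is pigmented so carries U and passed u to III-2 (uu), so II-3 is Uu.

Uu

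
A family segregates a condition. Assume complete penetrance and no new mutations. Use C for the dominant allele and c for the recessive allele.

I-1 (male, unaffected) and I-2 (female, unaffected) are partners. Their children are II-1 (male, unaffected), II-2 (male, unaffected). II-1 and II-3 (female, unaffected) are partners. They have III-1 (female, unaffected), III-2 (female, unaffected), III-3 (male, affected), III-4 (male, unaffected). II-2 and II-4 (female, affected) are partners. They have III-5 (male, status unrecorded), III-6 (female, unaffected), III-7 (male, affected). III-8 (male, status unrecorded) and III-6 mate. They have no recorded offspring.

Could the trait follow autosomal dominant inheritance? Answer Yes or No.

No

Under autosomal dominant, III-3 (affected, male) cannot arise from II-1 (unaffected) × II-3 (unaffected).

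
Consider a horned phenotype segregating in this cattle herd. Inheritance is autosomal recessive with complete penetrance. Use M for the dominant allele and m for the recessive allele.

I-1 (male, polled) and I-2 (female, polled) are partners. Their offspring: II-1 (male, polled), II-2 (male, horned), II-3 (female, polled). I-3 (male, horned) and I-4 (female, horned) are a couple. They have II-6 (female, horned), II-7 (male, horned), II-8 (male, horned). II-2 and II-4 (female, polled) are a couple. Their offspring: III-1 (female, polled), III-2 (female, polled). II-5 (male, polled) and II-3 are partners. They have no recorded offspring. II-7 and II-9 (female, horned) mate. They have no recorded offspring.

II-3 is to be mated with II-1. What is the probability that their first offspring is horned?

I-1 is polled so carries M and passed m to II-2 (mm), so I-1 is Mm.
I-2 is polled so carries M and passed m to II-2 (mm), so I-2 is Mm.
II-3 is a polled offspring of I-1 (Mm) × I-2 (Mm), whose cross gives 1/4 MM : 1/2 Mm : 1/4 mm; conditioning on being polled, II-3 is MM with probability 1/3, Mm with probability 2/3.
II-1 is a polled offspring of I-1 (Mm) × I-2 (Mm), whose cross gives 1/4 MM : 1/2 Mm : 1/4 mm; conditioning on being polled, II-1 is MM with probability 1/3, Mm with probability 2/3.
Summing over parental genotype combinations, P(offspring is horned) = 4/9·1/4 = 1/9.

1/9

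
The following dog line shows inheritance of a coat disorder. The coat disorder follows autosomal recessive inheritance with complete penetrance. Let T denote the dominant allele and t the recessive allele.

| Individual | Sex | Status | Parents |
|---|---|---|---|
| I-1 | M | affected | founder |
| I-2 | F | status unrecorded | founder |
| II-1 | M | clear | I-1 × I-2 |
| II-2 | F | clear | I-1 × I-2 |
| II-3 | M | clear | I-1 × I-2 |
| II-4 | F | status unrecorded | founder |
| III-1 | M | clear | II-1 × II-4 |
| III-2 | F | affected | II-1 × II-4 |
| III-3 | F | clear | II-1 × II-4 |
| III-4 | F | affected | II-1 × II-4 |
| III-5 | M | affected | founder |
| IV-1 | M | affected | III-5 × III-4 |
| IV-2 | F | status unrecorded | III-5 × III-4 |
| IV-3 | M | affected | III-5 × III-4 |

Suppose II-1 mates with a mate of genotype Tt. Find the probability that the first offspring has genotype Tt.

1/2

II-1 is clear so carries T and received t from I-1 (tt), so II-1 is Tt.
The cross gives 1/4 TT : 1/2 Tt : 1/4 tt, so P(offspring has genotype Tt) = 1/2.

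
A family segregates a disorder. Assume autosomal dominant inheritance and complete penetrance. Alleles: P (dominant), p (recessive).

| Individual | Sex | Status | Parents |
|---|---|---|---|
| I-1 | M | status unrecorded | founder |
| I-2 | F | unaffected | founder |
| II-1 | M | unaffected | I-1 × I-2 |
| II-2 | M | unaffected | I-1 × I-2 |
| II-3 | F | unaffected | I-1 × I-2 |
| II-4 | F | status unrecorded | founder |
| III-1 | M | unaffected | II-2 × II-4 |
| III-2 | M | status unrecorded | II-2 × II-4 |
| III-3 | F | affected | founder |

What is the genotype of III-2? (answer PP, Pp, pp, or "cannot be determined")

cannot be determined

III-2's phenotype is unrecorded, and no parent or child forces a single allele at both positions; consistent genotype assignments exist with III-2 as Pp or pp.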